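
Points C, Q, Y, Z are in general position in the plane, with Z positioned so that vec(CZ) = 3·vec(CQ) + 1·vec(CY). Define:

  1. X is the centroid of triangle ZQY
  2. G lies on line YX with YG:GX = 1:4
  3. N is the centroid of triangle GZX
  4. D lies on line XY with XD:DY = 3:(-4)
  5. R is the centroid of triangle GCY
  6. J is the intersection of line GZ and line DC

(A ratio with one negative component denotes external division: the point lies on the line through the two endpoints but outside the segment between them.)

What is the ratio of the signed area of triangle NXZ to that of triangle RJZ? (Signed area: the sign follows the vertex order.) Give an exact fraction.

Assign C = (0, 0), Q = (1, 0), Y = (0, 1), Z = (3, 1) — the answer is frame-independent, so this choice is without loss of generality.
1. X is the centroid of triangle ZQY ⇒ X = (4/3, 2/3)
2. G lies on line YX with YG:GX = 1:4 ⇒ G = (4/15, 14/15)
3. N is the centroid of triangle GZX ⇒ N = (23/15, 13/15)
4. D lies on line XY with XD:DY = 3:(-4) ⇒ D = (16/3, -1/3)
5. R is the centroid of triangle GCY ⇒ R = (4/45, 29/45)
6. J is the intersection of line GZ and line DC ⇒ J = (-32/3, 2/3)
2·[NXZ] = 4/15, 2·[RJZ] = -35/9
[NXZ]:[RJZ] = 4/15:-35/9 = -12/175

[NXZ]:[RJZ] = -12/175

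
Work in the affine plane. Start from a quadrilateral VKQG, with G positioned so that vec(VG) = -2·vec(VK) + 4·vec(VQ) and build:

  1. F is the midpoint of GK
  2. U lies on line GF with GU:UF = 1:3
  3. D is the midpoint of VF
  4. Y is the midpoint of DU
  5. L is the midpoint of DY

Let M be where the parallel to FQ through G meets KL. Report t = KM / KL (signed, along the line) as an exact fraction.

t = 32/25

Choose coordinates V = (0, 0), K = (1, 0), Q = (0, 1), G = (-2, 4).
1. F is the midpoint of GK ⇒ F = (-1/2, 2)
2. U lies on line GF with GU:UF = 1:3 ⇒ U = (-13/8, 7/2)
3. D is the midpoint of VF ⇒ D = (-1/4, 1)
4. Y is the midpoint of DU ⇒ Y = (-15/16, 9/4)
5. L is the midpoint of DY ⇒ L = (-19/32, 13/8)
through G parallel to FQ: direction (1/2, -1); meets KL at M = (-26/25, 52/25)
M = K + t·(L−K) with t = 32/25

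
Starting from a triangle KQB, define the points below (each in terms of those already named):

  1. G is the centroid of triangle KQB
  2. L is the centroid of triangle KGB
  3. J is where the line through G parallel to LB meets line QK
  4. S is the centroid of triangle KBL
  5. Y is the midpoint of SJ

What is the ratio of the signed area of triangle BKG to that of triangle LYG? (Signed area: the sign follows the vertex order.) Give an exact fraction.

Choose coordinates K = (0, 0), Q = (1, 0), B = (0, 1).
1. G is the centroid of triangle KQB ⇒ G = (1/3, 1/3)
2. L is the centroid of triangle KGB ⇒ L = (1/9, 4/9)
3. J is where the line through G parallel to LB meets line QK ⇒ J = (2/5, 0)
4. S is the centroid of triangle KBL ⇒ S = (1/27, 13/27)
5. Y is the midpoint of SJ ⇒ Y = (59/270, 13/54)
2·[BKG] = 1/3, 2·[LYG] = 1/30
[BKG]:[LYG] = 1/3:1/30 = 10

[BKG]:[LYG] = 10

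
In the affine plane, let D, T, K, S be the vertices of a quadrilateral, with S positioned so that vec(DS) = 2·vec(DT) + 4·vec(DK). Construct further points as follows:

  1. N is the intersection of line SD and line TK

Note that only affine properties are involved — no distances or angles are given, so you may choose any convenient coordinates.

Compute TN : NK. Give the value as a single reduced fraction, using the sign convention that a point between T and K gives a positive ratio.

TN:NK = 2

Set D = (0, 0), T = (1, 0), K = (0, 1), S = (2, 4); any affine frame gives the same invariant.
1. N is the intersection of line SD and line TK ⇒ N = (1/3, 2/3)
N = T + t·(K−T) with t = 2/3, so TN:NK = t:(1−t) = 2/3:1/3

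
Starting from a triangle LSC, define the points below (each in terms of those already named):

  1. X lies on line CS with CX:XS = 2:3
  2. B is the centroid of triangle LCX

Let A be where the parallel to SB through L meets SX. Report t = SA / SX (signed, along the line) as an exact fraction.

Choose coordinates L = (0, 0), S = (1, 0), C = (0, 1).
1. X lies on line CS with CX:XS = 2:3 ⇒ X = (2/5, 3/5)
2. B is the centroid of triangle LCX ⇒ B = (2/15, 8/15)
through L parallel to SB: direction (-13/15, 8/15); meets SX at A = (13/5, -8/5)
A = S + t·(X−S) with t = -8/3

t = -8/3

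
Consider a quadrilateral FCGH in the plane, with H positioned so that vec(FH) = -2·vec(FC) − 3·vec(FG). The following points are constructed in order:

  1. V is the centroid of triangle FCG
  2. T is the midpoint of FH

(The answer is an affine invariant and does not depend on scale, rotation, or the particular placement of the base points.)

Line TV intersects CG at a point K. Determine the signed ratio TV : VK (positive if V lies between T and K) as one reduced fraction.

TV:VK = 19/2

Choose coordinates F = (0, 0), C = (1, 0), G = (0, 1), H = (-2, -3).
1. V is the centroid of triangle FCG ⇒ V = (1/3, 1/3)
2. T is the midpoint of FH ⇒ T = (-1, -3/2)
line TV meets CG at K = (9/19, 10/19)
V = T + t·(K−T) with t = 19/21, so TV:VK = 19/21:2/21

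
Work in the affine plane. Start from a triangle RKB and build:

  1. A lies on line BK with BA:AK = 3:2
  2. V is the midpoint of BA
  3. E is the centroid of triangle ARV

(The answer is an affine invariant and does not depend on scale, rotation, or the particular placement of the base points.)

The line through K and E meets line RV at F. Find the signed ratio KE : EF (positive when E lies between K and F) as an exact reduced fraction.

Choose coordinates R = (0, 0), K = (1, 0), B = (0, 1).
1. A lies on line BK with BA:AK = 3:2 ⇒ A = (3/5, 2/5)
2. V is the midpoint of BA ⇒ V = (3/10, 7/10)
3. E is the centroid of triangle ARV ⇒ E = (3/10, 11/30)
line KE meets RV at F = (11/60, 77/180)
E = K + t·(F−K) with t = 6/7, so KE:EF = 6/7:1/7

KE:EF = 6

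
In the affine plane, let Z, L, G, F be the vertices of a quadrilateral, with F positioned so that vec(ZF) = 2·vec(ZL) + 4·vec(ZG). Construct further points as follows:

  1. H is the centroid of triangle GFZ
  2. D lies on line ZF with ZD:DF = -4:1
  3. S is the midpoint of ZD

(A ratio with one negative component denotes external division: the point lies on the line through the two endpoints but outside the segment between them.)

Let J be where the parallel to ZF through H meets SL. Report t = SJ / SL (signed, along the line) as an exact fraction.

t = -1/6

Assign Z = (0, 0), L = (1, 0), G = (0, 1), F = (2, 4) — the answer is frame-independent, so this choice is without loss of generality.
1. H is the centroid of triangle GFZ ⇒ H = (2/3, 5/3)
2. D lies on line ZF with ZD:DF = -4:1 ⇒ D = (8/3, 16/3)
3. S is the midpoint of ZD ⇒ S = (4/3, 8/3)
through H parallel to ZF: direction (2, 4); meets SL at J = (25/18, 28/9)
J = S + t·(L−S) with t = -1/6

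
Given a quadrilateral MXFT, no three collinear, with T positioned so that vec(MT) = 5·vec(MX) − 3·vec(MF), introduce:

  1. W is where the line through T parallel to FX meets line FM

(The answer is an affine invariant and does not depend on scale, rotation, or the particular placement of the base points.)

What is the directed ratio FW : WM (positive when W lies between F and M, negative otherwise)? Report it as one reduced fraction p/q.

FW:WM = -1/2

Set M = (0, 0), X = (1, 0), F = (0, 1), T = (5, -3); any affine frame gives the same invariant.
1. W is where the line through T parallel to FX meets line FM ⇒ W = (0, 2)
W = F + t·(M−F) with t = -1, so FW:WM = t:(1−t) = -1:2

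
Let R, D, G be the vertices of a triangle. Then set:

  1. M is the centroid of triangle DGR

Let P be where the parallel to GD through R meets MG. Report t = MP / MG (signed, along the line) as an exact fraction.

t = -2

Assign R = (0, 0), D = (1, 0), G = (0, 1) — the answer is frame-independent, so this choice is without loss of generality.
1. M is the centroid of triangle DGR ⇒ M = (1/3, 1/3)
through R parallel to GD: direction (1, -1); meets MG at P = (1, -1)
P = M + t·(G−M) with t = -2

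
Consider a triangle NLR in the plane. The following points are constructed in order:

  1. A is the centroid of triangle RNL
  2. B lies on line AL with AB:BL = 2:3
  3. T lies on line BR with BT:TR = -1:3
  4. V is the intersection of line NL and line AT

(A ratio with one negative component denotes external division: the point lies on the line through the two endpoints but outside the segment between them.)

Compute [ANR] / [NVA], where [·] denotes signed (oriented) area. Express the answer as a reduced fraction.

Set N = (0, 0), L = (1, 0), R = (0, 1); any affine frame gives the same invariant.
1. A is the centroid of triangle RNL ⇒ A = (1/3, 1/3)
2. B lies on line AL with AB:BL = 2:3 ⇒ B = (3/5, 1/5)
3. T lies on line BR with BT:TR = -1:3 ⇒ T = (9/10, -1/5)
4. V is the intersection of line NL and line AT ⇒ V = (11/16, 0)
2·[ANR] = -1/3, 2·[NVA] = 11/48
[ANR]:[NVA] = -1/3:11/48 = -16/11

[ANR]:[NVA] = -16/11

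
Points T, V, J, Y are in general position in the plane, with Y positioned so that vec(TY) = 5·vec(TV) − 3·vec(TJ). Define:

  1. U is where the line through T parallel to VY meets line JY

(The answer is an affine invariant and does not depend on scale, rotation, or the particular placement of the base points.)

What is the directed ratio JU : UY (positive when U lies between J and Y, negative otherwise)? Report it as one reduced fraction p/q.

JU:UY = -4/3

Work in coordinates with T = (0, 0), V = (1, 0), J = (0, 1), Y = (5, -3).
1. U is where the line through T parallel to VY meets line JY ⇒ U = (20, -15)
U = J + t·(Y−J) with t = 4, so JU:UY = t:(1−t) = 4:-3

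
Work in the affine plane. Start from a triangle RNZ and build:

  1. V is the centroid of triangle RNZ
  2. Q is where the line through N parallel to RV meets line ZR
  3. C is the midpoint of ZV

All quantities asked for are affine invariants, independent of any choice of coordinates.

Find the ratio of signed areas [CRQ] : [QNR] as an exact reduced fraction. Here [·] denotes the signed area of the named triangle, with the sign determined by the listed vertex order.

[CRQ]:[QNR] = 1/6

Assign R = (0, 0), N = (1, 0), Z = (0, 1) — the answer is frame-independent, so this choice is without loss of generality.
1. V is the centroid of triangle RNZ ⇒ V = (1/3, 1/3)
2. Q is where the line through N parallel to RV meets line ZR ⇒ Q = (0, -1)
3. C is the midpoint of ZV ⇒ C = (1/6, 2/3)
2·[CRQ] = 1/6, 2·[QNR] = 1
[CRQ]:[QNR] = 1/6:1 = 1/6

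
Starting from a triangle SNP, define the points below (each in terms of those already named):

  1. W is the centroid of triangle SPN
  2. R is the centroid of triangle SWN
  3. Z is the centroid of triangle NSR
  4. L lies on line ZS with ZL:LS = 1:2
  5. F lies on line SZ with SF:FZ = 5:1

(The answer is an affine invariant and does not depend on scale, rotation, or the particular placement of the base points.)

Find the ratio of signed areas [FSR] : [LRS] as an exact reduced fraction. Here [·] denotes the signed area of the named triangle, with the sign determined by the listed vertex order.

Set S = (0, 0), N = (1, 0), P = (0, 1); any affine frame gives the same invariant.
1. W is the centroid of triangle SPN ⇒ W = (1/3, 1/3)
2. R is the centroid of triangle SWN ⇒ R = (4/9, 1/9)
3. Z is the centroid of triangle NSR ⇒ Z = (13/27, 1/27)
4. L lies on line ZS with ZL:LS = 1:2 ⇒ L = (26/81, 2/81)
5. F lies on line SZ with SF:FZ = 5:1 ⇒ F = (65/162, 5/162)
2·[FSR] = -5/162, 2·[LRS] = 2/81
[FSR]:[LRS] = -5/162:2/81 = -5/4

[FSR]:[LRS] = -5/4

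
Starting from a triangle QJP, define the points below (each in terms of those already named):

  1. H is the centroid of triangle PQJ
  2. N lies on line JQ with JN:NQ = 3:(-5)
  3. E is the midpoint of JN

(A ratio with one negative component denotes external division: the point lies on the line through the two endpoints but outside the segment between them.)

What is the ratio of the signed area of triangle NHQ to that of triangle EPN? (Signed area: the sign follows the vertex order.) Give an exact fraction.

Set Q = (0, 0), J = (1, 0), P = (0, 1); any affine frame gives the same invariant.
1. H is the centroid of triangle PQJ ⇒ H = (1/3, 1/3)
2. N lies on line JQ with JN:NQ = 3:(-5) ⇒ N = (5/2, 0)
3. E is the midpoint of JN ⇒ E = (7/4, 0)
2·[NHQ] = 5/6, 2·[EPN] = -3/4
[NHQ]:[EPN] = 5/6:-3/4 = -10/9

[NHQ]:[EPN] = -10/9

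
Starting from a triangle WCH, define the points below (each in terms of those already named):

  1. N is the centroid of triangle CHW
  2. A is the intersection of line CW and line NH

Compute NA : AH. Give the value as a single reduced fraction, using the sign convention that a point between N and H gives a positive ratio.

Choose coordinates W = (0, 0), C = (1, 0), H = (0, 1).
1. N is the centroid of triangle CHW ⇒ N = (1/3, 1/3)
2. A is the intersection of line CW and line NH ⇒ A = (1/2, 0)
A = N + t·(H−N) with t = -1/2, so NA:AH = t:(1−t) = -1/2:3/2

NA:AH = -1/3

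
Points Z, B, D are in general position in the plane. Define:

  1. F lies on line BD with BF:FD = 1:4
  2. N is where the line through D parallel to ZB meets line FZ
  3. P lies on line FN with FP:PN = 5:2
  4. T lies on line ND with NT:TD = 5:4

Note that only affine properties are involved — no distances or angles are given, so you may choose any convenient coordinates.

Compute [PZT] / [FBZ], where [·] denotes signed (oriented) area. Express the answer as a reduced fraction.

[PZT]:[FBZ] = 60/7

Choose coordinates Z = (0, 0), B = (1, 0), D = (0, 1).
1. F lies on line BD with BF:FD = 1:4 ⇒ F = (4/5, 1/5)
2. N is where the line through D parallel to ZB meets line FZ ⇒ N = (4, 1)
3. P lies on line FN with FP:PN = 5:2 ⇒ P = (108/35, 27/35)
4. T lies on line ND with NT:TD = 5:4 ⇒ T = (16/9, 1)
2·[PZT] = -12/7, 2·[FBZ] = -1/5
[PZT]:[FBZ] = -12/7:-1/5 = 60/7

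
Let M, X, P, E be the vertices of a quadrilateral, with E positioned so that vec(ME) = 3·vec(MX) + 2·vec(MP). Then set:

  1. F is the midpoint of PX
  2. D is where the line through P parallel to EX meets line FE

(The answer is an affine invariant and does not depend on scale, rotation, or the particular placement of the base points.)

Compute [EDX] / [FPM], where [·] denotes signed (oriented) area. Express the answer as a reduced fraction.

[EDX]:[FPM] = 8

Work in coordinates with M = (0, 0), X = (1, 0), P = (0, 1), E = (3, 2).
1. F is the midpoint of PX ⇒ F = (1/2, 1/2)
2. D is where the line through P parallel to EX meets line FE ⇒ D = (-2, -1)
2·[EDX] = 4, 2·[FPM] = 1/2
[EDX]:[FPM] = 4:1/2 = 8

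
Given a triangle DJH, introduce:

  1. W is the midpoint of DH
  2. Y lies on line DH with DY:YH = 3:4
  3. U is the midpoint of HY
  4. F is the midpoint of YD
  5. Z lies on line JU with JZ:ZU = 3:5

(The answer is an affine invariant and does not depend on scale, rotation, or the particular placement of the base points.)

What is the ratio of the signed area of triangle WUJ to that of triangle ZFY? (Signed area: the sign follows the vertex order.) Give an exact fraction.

[WUJ]:[ZFY] = 8/5

Choose coordinates D = (0, 0), J = (1, 0), H = (0, 1).
1. W is the midpoint of DH ⇒ W = (0, 1/2)
2. Y lies on line DH with DY:YH = 3:4 ⇒ Y = (0, 3/7)
3. U is the midpoint of HY ⇒ U = (0, 5/7)
4. F is the midpoint of YD ⇒ F = (0, 3/14)
5. Z lies on line JU with JZ:ZU = 3:5 ⇒ Z = (5/8, 15/56)
2·[WUJ] = -3/14, 2·[ZFY] = -15/112
[WUJ]:[ZFY] = -3/14:-15/112 = 8/5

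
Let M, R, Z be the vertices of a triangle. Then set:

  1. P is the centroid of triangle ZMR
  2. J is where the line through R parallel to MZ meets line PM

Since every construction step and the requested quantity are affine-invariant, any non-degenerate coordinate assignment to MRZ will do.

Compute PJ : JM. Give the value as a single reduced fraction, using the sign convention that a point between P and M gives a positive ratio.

PJ:JM = -2/3

Set M = (0, 0), R = (1, 0), Z = (0, 1); any affine frame gives the same invariant.
1. P is the centroid of triangle ZMR ⇒ P = (1/3, 1/3)
2. J is where the line through R parallel to MZ meets line PM ⇒ J = (1, 1)
J = P + t·(M−P) with t = -2, so PJ:JM = t:(1−t) = -2:3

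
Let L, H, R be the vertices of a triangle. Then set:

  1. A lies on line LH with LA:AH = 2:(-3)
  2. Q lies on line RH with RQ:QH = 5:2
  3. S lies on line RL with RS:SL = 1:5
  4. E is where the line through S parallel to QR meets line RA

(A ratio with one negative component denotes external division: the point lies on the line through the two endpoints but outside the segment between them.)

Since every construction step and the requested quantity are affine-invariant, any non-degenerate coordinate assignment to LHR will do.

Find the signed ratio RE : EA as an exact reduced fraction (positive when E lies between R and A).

RE:EA = 1/17

Assign L = (0, 0), H = (1, 0), R = (0, 1) — the answer is frame-independent, so this choice is without loss of generality.
1. A lies on line LH with LA:AH = 2:(-3) ⇒ A = (-2, 0)
2. Q lies on line RH with RQ:QH = 5:2 ⇒ Q = (5/7, 2/7)
3. S lies on line RL with RS:SL = 1:5 ⇒ S = (0, 5/6)
4. E is where the line through S parallel to QR meets line RA ⇒ E = (-1/9, 17/18)
E = R + t·(A−R) with t = 1/18, so RE:EA = t:(1−t) = 1/18:17/18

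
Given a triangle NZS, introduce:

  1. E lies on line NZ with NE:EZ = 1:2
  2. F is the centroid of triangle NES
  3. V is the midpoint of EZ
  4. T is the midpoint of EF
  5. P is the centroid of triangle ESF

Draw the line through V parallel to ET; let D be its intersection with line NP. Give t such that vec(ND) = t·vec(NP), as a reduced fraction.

t = 3/2

Work in coordinates with N = (0, 0), Z = (1, 0), S = (0, 1).
1. E lies on line NZ with NE:EZ = 1:2 ⇒ E = (1/3, 0)
2. F is the centroid of triangle NES ⇒ F = (1/9, 1/3)
3. V is the midpoint of EZ ⇒ V = (2/3, 0)
4. T is the midpoint of EF ⇒ T = (2/9, 1/6)
5. P is the centroid of triangle ESF ⇒ P = (4/27, 4/9)
through V parallel to ET: direction (-1/9, 1/6); meets NP at D = (2/9, 2/3)
D = N + t·(P−N) with t = 3/2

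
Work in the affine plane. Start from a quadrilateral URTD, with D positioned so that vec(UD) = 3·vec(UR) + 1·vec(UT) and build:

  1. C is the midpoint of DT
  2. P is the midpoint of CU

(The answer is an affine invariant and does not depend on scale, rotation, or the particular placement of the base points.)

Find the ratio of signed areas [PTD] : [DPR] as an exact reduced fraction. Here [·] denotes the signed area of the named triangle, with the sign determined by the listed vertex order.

Work in coordinates with U = (0, 0), R = (1, 0), T = (0, 1), D = (3, 1).
1. C is the midpoint of DT ⇒ C = (3/2, 1)
2. P is the midpoint of CU ⇒ P = (3/4, 1/2)
2·[PTD] = -3/2, 2·[DPR] = 5/4
[PTD]:[DPR] = -3/2:5/4 = -6/5

[PTD]:[DPR] = -6/5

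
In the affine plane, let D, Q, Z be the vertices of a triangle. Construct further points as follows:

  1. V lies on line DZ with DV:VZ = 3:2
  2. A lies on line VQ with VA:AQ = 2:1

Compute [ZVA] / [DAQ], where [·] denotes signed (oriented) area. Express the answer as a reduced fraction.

[ZVA]:[DAQ] = -4/3

Choose coordinates D = (0, 0), Q = (1, 0), Z = (0, 1).
1. V lies on line DZ with DV:VZ = 3:2 ⇒ V = (0, 3/5)
2. A lies on line VQ with VA:AQ = 2:1 ⇒ A = (2/3, 1/5)
2·[ZVA] = 4/15, 2·[DAQ] = -1/5
[ZVA]:[DAQ] = 4/15:-1/5 = -4/3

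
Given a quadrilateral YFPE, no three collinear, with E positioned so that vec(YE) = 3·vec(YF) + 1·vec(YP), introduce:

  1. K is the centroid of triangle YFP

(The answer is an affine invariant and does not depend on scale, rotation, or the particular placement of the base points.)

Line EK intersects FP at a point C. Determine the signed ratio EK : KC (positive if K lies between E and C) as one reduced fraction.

EK:KC = -10

Set Y = (0, 0), F = (1, 0), P = (0, 1), E = (3, 1); any affine frame gives the same invariant.
1. K is the centroid of triangle YFP ⇒ K = (1/3, 1/3)
line EK meets FP at C = (3/5, 2/5)
K = E + t·(C−E) with t = 10/9, so EK:KC = 10/9:-1/9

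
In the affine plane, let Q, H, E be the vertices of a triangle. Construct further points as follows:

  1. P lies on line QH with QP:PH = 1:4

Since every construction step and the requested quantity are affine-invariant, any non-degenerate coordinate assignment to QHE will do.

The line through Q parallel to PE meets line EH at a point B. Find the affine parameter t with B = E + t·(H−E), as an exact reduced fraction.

t = -1/4

Work in coordinates with Q = (0, 0), H = (1, 0), E = (0, 1).
1. P lies on line QH with QP:PH = 1:4 ⇒ P = (1/5, 0)
through Q parallel to PE: direction (-1/5, 1); meets EH at B = (-1/4, 5/4)
B = E + t·(H−E) with t = -1/4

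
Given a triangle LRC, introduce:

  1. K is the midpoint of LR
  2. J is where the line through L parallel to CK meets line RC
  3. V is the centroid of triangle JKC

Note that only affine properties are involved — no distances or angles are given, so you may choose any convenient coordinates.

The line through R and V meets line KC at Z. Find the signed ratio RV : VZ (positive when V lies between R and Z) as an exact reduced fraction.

RV:VZ = -4

Set L = (0, 0), R = (1, 0), C = (0, 1); any affine frame gives the same invariant.
1. K is the midpoint of LR ⇒ K = (1/2, 0)
2. J is where the line through L parallel to CK meets line RC ⇒ J = (-1, 2)
3. V is the centroid of triangle JKC ⇒ V = (-1/6, 1)
line RV meets KC at Z = (1/8, 3/4)
V = R + t·(Z−R) with t = 4/3, so RV:VZ = 4/3:-1/3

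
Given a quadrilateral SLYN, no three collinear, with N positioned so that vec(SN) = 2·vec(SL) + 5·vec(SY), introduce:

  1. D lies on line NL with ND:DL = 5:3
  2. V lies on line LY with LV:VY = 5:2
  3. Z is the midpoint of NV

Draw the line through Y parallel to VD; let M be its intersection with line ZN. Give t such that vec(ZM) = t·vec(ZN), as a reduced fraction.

Work in coordinates with S = (0, 0), L = (1, 0), Y = (0, 1), N = (2, 5).
1. D lies on line NL with ND:DL = 5:3 ⇒ D = (11/8, 15/8)
2. V lies on line LY with LV:VY = 5:2 ⇒ V = (2/7, 5/7)
3. Z is the midpoint of NV ⇒ Z = (8/7, 20/7)
through Y parallel to VD: direction (61/56, 65/56); meets ZN at M = (122/175, 61/35)
M = Z + t·(N−Z) with t = -13/25

t = -13/25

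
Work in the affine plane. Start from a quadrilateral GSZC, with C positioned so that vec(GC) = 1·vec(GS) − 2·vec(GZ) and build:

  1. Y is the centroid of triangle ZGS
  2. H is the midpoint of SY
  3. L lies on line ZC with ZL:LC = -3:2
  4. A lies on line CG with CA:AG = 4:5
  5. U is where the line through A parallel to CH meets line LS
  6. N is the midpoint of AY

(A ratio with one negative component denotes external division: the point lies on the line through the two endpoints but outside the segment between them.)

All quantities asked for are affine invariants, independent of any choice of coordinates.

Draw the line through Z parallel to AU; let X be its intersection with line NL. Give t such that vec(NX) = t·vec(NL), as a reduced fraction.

t = -1/6

Set G = (0, 0), S = (1, 0), Z = (0, 1), C = (1, -2); any affine frame gives the same invariant.
1. Y is the centroid of triangle ZGS ⇒ Y = (1/3, 1/3)
2. H is the midpoint of SY ⇒ H = (2/3, 1/6)
3. L lies on line ZC with ZL:LC = -3:2 ⇒ L = (3, -8)
4. A lies on line CG with CA:AG = 4:5 ⇒ A = (5/9, -10/9)
5. U is where the line through A parallel to CH meets line LS ⇒ U = (-3/5, 32/5)
6. N is the midpoint of AY ⇒ N = (4/9, -7/18)
through Z parallel to AU: direction (-52/45, 338/45); meets NL at X = (1/54, 95/108)
X = N + t·(L−N) with t = -1/6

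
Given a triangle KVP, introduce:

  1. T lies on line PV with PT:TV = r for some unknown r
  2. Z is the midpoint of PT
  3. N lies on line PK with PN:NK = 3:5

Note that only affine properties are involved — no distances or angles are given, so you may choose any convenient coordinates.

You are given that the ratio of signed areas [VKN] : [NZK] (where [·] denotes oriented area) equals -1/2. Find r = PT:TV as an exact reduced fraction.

r = -4/5

Assign K = (0, 0), V = (1, 0), P = (0, 1) — the answer is frame-independent, so this choice is without loss of generality.
1. With PT:TV = r, write λ = r/(r+1) so T = P + λ·(V−P); T is affine-linear in λ
2. Z is the midpoint of PT ⇒ Z is an affine combination of earlier points and hence also affine-linear in λ
3. N lies on line PK with PN:NK = 3:5 ⇒ N = (0, 5/8)
Every point depending on T is an affine combination of T and λ-independent points, so each such coordinate is linear in λ; the λ² term in each signed area is a multiple of (V−P)×(V−P) = 0, so 2·[VKN] and 2·[NZK] are each linear in λ. Evaluating at λ=0 and λ=1:
  2·[VKN] = -5/8,   2·[NZK] = -5/16·λ
So [VKN]:[NZK] = (-5/8) / (-5/16·λ). Setting this equal to -1/2:
  -5/8 = -1/2·(-5/16·λ)  ⇒  λ = -4
Then r = λ/(1−λ) = (-4)/(5) = -4/5. Check: with r = -4/5, T = (-4, 5) and [VKN]:[NZK] = -1/2 as required.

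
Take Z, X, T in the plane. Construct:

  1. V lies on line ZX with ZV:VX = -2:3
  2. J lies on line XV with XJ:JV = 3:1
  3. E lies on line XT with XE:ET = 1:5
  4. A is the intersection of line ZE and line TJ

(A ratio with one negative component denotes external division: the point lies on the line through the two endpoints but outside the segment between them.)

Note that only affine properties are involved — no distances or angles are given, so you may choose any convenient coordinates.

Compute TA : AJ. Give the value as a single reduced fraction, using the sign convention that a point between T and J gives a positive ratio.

TA:AJ = -4

Set Z = (0, 0), X = (1, 0), T = (0, 1); any affine frame gives the same invariant.
1. V lies on line ZX with ZV:VX = -2:3 ⇒ V = (-2, 0)
2. J lies on line XV with XJ:JV = 3:1 ⇒ J = (-5/4, 0)
3. E lies on line XT with XE:ET = 1:5 ⇒ E = (5/6, 1/6)
4. A is the intersection of line ZE and line TJ ⇒ A = (-5/3, -1/3)
A = T + t·(J−T) with t = 4/3, so TA:AJ = t:(1−t) = 4/3:-1/3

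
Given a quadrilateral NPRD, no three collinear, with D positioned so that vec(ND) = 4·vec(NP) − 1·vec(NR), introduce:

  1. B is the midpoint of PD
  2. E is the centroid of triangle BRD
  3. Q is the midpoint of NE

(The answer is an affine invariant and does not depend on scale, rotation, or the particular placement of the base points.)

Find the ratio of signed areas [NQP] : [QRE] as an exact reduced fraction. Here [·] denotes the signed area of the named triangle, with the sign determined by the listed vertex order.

[NQP]:[QRE] = -1/13

Choose coordinates N = (0, 0), P = (1, 0), R = (0, 1), D = (4, -1).
1. B is the midpoint of PD ⇒ B = (5/2, -1/2)
2. E is the centroid of triangle BRD ⇒ E = (13/6, -1/6)
3. Q is the midpoint of NE ⇒ Q = (13/12, -1/12)
2·[NQP] = 1/12, 2·[QRE] = -13/12
[NQP]:[QRE] = 1/12:-13/12 = -1/13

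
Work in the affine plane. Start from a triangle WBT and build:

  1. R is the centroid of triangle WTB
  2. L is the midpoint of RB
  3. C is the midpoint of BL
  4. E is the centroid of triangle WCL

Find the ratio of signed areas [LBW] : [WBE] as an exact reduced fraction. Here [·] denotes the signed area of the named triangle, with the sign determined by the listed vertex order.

[LBW]:[WBE] = -2

Set W = (0, 0), B = (1, 0), T = (0, 1); any affine frame gives the same invariant.
1. R is the centroid of triangle WTB ⇒ R = (1/3, 1/3)
2. L is the midpoint of RB ⇒ L = (2/3, 1/6)
3. C is the midpoint of BL ⇒ C = (5/6, 1/12)
4. E is the centroid of triangle WCL ⇒ E = (1/2, 1/12)
2·[LBW] = -1/6, 2·[WBE] = 1/12
[LBW]:[WBE] = -1/6:1/12 = -2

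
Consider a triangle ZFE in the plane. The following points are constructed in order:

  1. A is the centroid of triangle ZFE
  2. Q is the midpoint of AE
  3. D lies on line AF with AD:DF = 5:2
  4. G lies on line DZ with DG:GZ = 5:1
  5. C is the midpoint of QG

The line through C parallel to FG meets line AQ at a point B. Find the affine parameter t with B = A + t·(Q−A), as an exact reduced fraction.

t = 1/72

Work in coordinates with Z = (0, 0), F = (1, 0), E = (0, 1).
1. A is the centroid of triangle ZFE ⇒ A = (1/3, 1/3)
2. Q is the midpoint of AE ⇒ Q = (1/6, 2/3)
3. D lies on line AF with AD:DF = 5:2 ⇒ D = (17/21, 2/21)
4. G lies on line DZ with DG:GZ = 5:1 ⇒ G = (17/126, 1/63)
5. C is the midpoint of QG ⇒ C = (19/126, 43/126)
through C parallel to FG: direction (-109/126, 1/63); meets AQ at B = (143/432, 73/216)
B = A + t·(Q−A) with t = 1/72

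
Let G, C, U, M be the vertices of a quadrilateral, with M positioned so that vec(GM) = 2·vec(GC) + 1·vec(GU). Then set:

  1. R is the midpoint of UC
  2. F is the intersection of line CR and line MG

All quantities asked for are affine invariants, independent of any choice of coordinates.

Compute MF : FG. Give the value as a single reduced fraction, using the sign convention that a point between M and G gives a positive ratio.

MF:FG = 2

Work in coordinates with G = (0, 0), C = (1, 0), U = (0, 1), M = (2, 1).
1. R is the midpoint of UC ⇒ R = (1/2, 1/2)
2. F is the intersection of line CR and line MG ⇒ F = (2/3, 1/3)
F = M + t·(G−M) with t = 2/3, so MF:FG = t:(1−t) = 2/3:1/3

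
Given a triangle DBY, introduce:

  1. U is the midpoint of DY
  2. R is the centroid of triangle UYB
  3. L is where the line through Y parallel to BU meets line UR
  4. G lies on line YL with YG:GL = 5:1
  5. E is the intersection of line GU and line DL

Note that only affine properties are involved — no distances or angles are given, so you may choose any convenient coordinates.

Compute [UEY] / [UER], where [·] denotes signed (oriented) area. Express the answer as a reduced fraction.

[UEY]:[UER] = -15

Assign D = (0, 0), B = (1, 0), Y = (0, 1) — the answer is frame-independent, so this choice is without loss of generality.
1. U is the midpoint of DY ⇒ U = (0, 1/2)
2. R is the centroid of triangle UYB ⇒ R = (1/3, 1/2)
3. L is where the line through Y parallel to BU meets line UR ⇒ L = (1, 1/2)
4. G lies on line YL with YG:GL = 5:1 ⇒ G = (5/6, 7/12)
5. E is the intersection of line GU and line DL ⇒ E = (5/4, 5/8)
2·[UEY] = 5/8, 2·[UER] = -1/24
[UEY]:[UER] = 5/8:-1/24 = -15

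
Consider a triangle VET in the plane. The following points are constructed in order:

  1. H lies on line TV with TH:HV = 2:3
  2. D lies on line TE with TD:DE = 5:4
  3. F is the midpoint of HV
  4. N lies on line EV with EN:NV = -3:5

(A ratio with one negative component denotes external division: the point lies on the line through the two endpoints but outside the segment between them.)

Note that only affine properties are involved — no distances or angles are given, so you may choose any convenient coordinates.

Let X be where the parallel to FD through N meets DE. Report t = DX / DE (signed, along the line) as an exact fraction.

Choose coordinates V = (0, 0), E = (1, 0), T = (0, 1).
1. H lies on line TV with TH:HV = 2:3 ⇒ H = (0, 3/5)
2. D lies on line TE with TD:DE = 5:4 ⇒ D = (5/9, 4/9)
3. F is the midpoint of HV ⇒ F = (0, 3/10)
4. N lies on line EV with EN:NV = -3:5 ⇒ N = (5/2, 0)
through N parallel to FD: direction (5/9, 13/90); meets DE at X = (55/42, -13/42)
X = D + t·(E−D) with t = 95/56

t = 95/56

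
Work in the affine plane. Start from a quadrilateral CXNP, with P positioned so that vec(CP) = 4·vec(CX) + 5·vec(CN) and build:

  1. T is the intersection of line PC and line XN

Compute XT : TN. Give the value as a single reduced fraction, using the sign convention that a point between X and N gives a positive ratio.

XT:TN = 5/4

Assign C = (0, 0), X = (1, 0), N = (0, 1), P = (4, 5) — the answer is frame-independent, so this choice is without loss of generality.
1. T is the intersection of line PC and line XN ⇒ T = (4/9, 5/9)
T = X + t·(N−X) with t = 5/9, so XT:TN = t:(1−t) = 5/9:4/9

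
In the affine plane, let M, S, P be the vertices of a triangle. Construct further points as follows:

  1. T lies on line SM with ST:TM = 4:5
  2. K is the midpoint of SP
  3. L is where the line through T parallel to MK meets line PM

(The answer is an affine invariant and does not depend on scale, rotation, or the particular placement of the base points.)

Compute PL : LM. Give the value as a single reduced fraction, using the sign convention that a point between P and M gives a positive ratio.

PL:LM = -14/5

Assign M = (0, 0), S = (1, 0), P = (0, 1) — the answer is frame-independent, so this choice is without loss of generality.
1. T lies on line SM with ST:TM = 4:5 ⇒ T = (5/9, 0)
2. K is the midpoint of SP ⇒ K = (1/2, 1/2)
3. L is where the line through T parallel to MK meets line PM ⇒ L = (0, -5/9)
L = P + t·(M−P) with t = 14/9, so PL:LM = t:(1−t) = 14/9:-5/9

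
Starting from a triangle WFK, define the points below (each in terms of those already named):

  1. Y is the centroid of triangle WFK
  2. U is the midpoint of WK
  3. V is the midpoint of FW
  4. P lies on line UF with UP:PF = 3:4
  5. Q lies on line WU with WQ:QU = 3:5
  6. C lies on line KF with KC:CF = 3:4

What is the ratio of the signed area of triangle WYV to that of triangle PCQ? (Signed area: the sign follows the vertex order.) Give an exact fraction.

[WYV]:[PCQ] = -49/36

Work in coordinates with W = (0, 0), F = (1, 0), K = (0, 1).
1. Y is the centroid of triangle WFK ⇒ Y = (1/3, 1/3)
2. U is the midpoint of WK ⇒ U = (0, 1/2)
3. V is the midpoint of FW ⇒ V = (1/2, 0)
4. P lies on line UF with UP:PF = 3:4 ⇒ P = (3/7, 2/7)
5. Q lies on line WU with WQ:QU = 3:5 ⇒ Q = (0, 3/16)
6. C lies on line KF with KC:CF = 3:4 ⇒ C = (3/7, 4/7)
2·[WYV] = -1/6, 2·[PCQ] = 6/49
[WYV]:[PCQ] = -1/6:6/49 = -49/36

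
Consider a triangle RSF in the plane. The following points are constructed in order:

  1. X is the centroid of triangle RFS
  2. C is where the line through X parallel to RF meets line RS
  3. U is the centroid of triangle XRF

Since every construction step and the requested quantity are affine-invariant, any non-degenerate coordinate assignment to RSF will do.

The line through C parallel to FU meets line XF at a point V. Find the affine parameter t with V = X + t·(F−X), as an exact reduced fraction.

Set R = (0, 0), S = (1, 0), F = (0, 1); any affine frame gives the same invariant.
1. X is the centroid of triangle RFS ⇒ X = (1/3, 1/3)
2. C is where the line through X parallel to RF meets line RS ⇒ C = (1/3, 0)
3. U is the centroid of triangle XRF ⇒ U = (1/9, 4/9)
through C parallel to FU: direction (1/9, -5/9); meets XF at V = (2/9, 5/9)
V = X + t·(F−X) with t = 1/3

t = 1/3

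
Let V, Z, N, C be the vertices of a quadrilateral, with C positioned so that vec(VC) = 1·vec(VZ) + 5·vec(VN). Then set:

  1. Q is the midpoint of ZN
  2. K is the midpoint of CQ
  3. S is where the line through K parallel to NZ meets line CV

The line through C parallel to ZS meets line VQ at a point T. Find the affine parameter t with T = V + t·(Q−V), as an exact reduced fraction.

t = 3

Assign V = (0, 0), Z = (1, 0), N = (0, 1), C = (1, 5) — the answer is frame-independent, so this choice is without loss of generality.
1. Q is the midpoint of ZN ⇒ Q = (1/2, 1/2)
2. K is the midpoint of CQ ⇒ K = (3/4, 11/4)
3. S is where the line through K parallel to NZ meets line CV ⇒ S = (7/12, 35/12)
through C parallel to ZS: direction (-5/12, 35/12); meets VQ at T = (3/2, 3/2)
T = V + t·(Q−V) with t = 3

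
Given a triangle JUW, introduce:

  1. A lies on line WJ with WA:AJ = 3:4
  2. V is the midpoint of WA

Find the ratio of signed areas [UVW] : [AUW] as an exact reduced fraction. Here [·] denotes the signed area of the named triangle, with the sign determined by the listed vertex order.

Assign J = (0, 0), U = (1, 0), W = (0, 1) — the answer is frame-independent, so this choice is without loss of generality.
1. A lies on line WJ with WA:AJ = 3:4 ⇒ A = (0, 4/7)
2. V is the midpoint of WA ⇒ V = (0, 11/14)
2·[UVW] = -3/14, 2·[AUW] = 3/7
[UVW]:[AUW] = -3/14:3/7 = -1/2

[UVW]:[AUW] = -1/2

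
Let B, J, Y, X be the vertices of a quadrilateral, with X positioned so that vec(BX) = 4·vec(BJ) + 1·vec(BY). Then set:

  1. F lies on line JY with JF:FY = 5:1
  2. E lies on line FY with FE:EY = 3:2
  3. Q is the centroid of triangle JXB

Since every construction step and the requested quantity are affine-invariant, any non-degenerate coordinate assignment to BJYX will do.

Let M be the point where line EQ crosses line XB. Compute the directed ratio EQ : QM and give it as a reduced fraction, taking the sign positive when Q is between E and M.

Set B = (0, 0), J = (1, 0), Y = (0, 1), X = (4, 1); any affine frame gives the same invariant.
1. F lies on line JY with JF:FY = 5:1 ⇒ F = (1/6, 5/6)
2. E lies on line FY with FE:EY = 3:2 ⇒ E = (1/15, 14/15)
3. Q is the centroid of triangle JXB ⇒ Q = (5/3, 1/3)
line EQ meets XB at M = (23/15, 23/60)
Q = E + t·(M−E) with t = 12/11, so EQ:QM = 12/11:-1/11

EQ:QM = -12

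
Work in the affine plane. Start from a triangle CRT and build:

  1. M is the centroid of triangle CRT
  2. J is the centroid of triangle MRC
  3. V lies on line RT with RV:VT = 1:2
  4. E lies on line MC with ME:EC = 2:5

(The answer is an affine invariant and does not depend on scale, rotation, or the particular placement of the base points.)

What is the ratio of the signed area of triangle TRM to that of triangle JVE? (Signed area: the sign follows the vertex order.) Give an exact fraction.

Set C = (0, 0), R = (1, 0), T = (0, 1); any affine frame gives the same invariant.
1. M is the centroid of triangle CRT ⇒ M = (1/3, 1/3)
2. J is the centroid of triangle MRC ⇒ J = (4/9, 1/9)
3. V lies on line RT with RV:VT = 1:2 ⇒ V = (2/3, 1/3)
4. E lies on line MC with ME:EC = 2:5 ⇒ E = (5/21, 5/21)
2·[TRM] = -1/3, 2·[JVE] = 2/27
[TRM]:[JVE] = -1/3:2/27 = -9/2

[TRM]:[JVE] = -9/2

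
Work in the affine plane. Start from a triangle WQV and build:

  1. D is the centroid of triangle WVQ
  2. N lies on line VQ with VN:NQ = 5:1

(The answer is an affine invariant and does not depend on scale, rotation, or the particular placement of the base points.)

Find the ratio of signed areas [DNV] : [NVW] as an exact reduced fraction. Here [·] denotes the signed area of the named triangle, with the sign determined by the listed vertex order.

Set W = (0, 0), Q = (1, 0), V = (0, 1); any affine frame gives the same invariant.
1. D is the centroid of triangle WVQ ⇒ D = (1/3, 1/3)
2. N lies on line VQ with VN:NQ = 5:1 ⇒ N = (5/6, 1/6)
2·[DNV] = 5/18, 2·[NVW] = 5/6
[DNV]:[NVW] = 5/18:5/6 = 1/3

[DNV]:[NVW] = 1/3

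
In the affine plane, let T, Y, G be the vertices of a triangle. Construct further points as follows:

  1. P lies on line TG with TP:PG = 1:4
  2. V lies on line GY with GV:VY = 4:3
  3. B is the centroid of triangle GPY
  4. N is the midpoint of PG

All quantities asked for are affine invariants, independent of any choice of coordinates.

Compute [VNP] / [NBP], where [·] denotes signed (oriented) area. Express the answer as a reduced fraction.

[VNP]:[NBP] = -12/7

Assign T = (0, 0), Y = (1, 0), G = (0, 1) — the answer is frame-independent, so this choice is without loss of generality.
1. P lies on line TG with TP:PG = 1:4 ⇒ P = (0, 1/5)
2. V lies on line GY with GV:VY = 4:3 ⇒ V = (4/7, 3/7)
3. B is the centroid of triangle GPY ⇒ B = (1/3, 2/5)
4. N is the midpoint of PG ⇒ N = (0, 3/5)
2·[VNP] = 8/35, 2·[NBP] = -2/15
[VNP]:[NBP] = 8/35:-2/15 = -12/7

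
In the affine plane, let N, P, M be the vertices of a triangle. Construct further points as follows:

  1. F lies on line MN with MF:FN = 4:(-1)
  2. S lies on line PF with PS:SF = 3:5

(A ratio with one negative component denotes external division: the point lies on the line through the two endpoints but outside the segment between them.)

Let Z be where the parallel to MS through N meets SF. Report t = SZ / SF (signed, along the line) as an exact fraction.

t = 3/4

Work in coordinates with N = (0, 0), P = (1, 0), M = (0, 1).
1. F lies on line MN with MF:FN = 4:(-1) ⇒ F = (0, -1/3)
2. S lies on line PF with PS:SF = 3:5 ⇒ S = (5/8, -1/8)
through N parallel to MS: direction (5/8, -9/8); meets SF at Z = (5/32, -9/32)
Z = S + t·(F−S) with t = 3/4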